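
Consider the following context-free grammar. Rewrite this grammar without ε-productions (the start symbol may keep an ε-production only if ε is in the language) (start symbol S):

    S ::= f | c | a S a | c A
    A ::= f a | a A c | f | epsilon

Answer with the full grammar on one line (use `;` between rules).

Nullable set = {A}.
ε ∉ L(G), so no ε-production is kept.
For each production, add variants omitting each subset of nullable occurrences: A → a A c gives a A c | a c.

S ::= f | c | a S a | c A; A ::= f a | a A c | a c | f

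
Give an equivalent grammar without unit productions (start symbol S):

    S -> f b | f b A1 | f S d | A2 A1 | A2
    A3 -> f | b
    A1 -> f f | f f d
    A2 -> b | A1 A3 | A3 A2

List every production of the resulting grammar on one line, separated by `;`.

S -> b | A1 A3 | A3 A2 | f b | f b A1 | f S d | A2 A1; A3 -> f | b; A1 -> f f | f f d; A2 -> b | A1 A3 | A3 A2

Unit pairs: S ⇒* {A2}.
For each unit pair (A, B), copy every non-unit production of B to A, then drop all unit productions.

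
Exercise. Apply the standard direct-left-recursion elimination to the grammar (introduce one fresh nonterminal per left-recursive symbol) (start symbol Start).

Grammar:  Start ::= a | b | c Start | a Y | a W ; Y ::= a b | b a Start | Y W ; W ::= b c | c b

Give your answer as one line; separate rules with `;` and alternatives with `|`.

Start ::= a | b | c Start | a Y | a W; Y ::= a b Y1 | b a Start Y1; W ::= b c | c b; Y1 ::= W Y1 | ε

Y is directly left-recursive.
For Y: α = {W}, β = {a b, b a Start}. Rewrite as Y → β Y1 and Y1 → α Y1 | ε.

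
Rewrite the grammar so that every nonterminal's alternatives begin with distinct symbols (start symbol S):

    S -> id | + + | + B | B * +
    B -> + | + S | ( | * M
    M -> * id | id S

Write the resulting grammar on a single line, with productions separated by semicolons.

S -> id | B * + | + S'; B -> ( | * M | + B'; M -> * id | id S; S' -> + | B; B' -> ε | S

S has alternatives sharing prefix '+': factor to S → + S' with S' → + | B.
B has alternatives sharing prefix '+': factor to B → + B' with B' → ε | S.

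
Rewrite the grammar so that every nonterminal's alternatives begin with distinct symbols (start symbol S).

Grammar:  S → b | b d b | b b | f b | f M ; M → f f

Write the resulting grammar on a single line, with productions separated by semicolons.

S → b S' | f S''; M → f f; S' → ε | d b | b; S'' → b | M

S has alternatives sharing prefix 'b': factor to S → b S' with S' → ε | d b | b.
S has alternatives sharing prefix 'f': factor to S → f S'' with S'' → b | M.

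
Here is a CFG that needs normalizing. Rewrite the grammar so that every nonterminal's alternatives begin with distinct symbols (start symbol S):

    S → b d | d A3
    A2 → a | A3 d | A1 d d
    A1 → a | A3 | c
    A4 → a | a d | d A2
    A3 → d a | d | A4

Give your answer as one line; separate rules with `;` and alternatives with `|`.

S → b d | d A3; A2 → a | A3 d | A1 d d; A1 → a | A3 | c; A4 → d A2 | a A4'; A3 → A4 | d A3'; A4' → ε | d; A3' → a | ε

A4 has alternatives sharing prefix 'a': factor to A4 → a A4' with A4' → ε | d.
A3 has alternatives sharing prefix 'd': factor to A3 → d A3' with A3' → a | ε.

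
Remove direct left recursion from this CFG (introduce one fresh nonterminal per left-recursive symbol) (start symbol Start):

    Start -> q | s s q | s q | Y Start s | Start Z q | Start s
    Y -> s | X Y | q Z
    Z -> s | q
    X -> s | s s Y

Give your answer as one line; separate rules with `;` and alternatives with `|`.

Start -> q Start1 | s s q Start1 | s q Start1 | Y Start s Start1; Y -> s | X Y | q Z; Z -> s | q; X -> s | s s Y; Start1 -> Z q Start1 | s Start1 | ε

Left recursion appears on Start.
For Start: α = {Z q, s}, β = {q, s s q, s q, Y Start s}. Rewrite as Start → β Start1 and Start1 → α Start1 | ε.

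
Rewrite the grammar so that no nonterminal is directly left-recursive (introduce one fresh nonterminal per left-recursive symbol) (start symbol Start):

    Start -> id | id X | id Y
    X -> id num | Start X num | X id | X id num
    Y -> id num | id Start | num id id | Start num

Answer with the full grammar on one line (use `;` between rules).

Directly left-recursive nonterminal: X.
For X: α = {id, id num}, β = {id num, Start X num}. Rewrite as X → β X1 and X1 → α X1 | ε.

Start -> id | id X | id Y; X -> id num X1 | Start X num X1; Y -> id num | id Start | num id id | Start num; X1 -> id X1 | id num X1 | epsilon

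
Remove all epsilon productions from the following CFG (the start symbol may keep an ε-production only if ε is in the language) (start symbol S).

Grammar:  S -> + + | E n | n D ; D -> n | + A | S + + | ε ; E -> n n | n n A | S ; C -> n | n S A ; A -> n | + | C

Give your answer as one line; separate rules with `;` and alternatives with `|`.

S -> + + | E n | n D | n; D -> n | + A | S + +; E -> n n | n n A | S; C -> n | n S A; A -> n | + | C

Nullable set = {D}.
ε ∉ L(G), so no ε-production is kept.
Add the nullable-subset variants: S → n D gives n D | n.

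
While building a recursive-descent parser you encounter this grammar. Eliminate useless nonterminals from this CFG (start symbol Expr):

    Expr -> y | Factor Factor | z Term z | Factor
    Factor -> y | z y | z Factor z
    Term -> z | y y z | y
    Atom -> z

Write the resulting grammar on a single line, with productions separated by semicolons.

Generating nonterminals: {Atom, Expr, Factor, Term}.
Reachable from Expr after that: {Expr, Factor, Term}.
Removed useless symbols: {Atom} and every production mentioning them.

Expr -> y | Factor Factor | z Term z | Factor; Factor -> y | z y | z Factor z; Term -> z | y y z | y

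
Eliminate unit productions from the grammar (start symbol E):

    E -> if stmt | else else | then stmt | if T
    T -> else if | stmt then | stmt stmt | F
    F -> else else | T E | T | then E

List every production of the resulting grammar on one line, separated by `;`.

E -> if stmt | else else | then stmt | if T; T -> else else | T E | then E | else if | stmt then | stmt stmt; F -> else else | T E | then E | else if | stmt then | stmt stmt

Unit pairs: F ⇒* {T}; T ⇒* {F}.
For every A with A ⇒* B via unit rules, add B's non-unit alternatives to A; then delete every rule of the form X → Y.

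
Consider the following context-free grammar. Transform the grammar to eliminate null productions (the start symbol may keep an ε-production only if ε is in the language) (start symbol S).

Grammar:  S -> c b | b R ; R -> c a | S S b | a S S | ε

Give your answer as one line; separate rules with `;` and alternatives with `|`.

Nullable nonterminals: {R}.
ε ∉ L(G), so no ε-production is kept.
For each production, add variants omitting each subset of nullable occurrences: S → b R gives b R | b.

S -> c b | b R | b; R -> c a | S S b | a S S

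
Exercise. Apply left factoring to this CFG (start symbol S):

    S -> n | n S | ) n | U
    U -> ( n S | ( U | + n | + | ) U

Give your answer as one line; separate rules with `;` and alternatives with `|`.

S -> ) n | U | n S'; U -> ) U | ( U' | + U''; S' -> ε | S; U' -> n S | U; U'' -> n | ε

S has alternatives sharing prefix 'n': factor to S → n S' with S' → ε | S.
U has alternatives sharing prefix '(': factor to U → ( U' with U' → n S | U.
U has alternatives sharing prefix '+': factor to U → + U'' with U'' → n | ε.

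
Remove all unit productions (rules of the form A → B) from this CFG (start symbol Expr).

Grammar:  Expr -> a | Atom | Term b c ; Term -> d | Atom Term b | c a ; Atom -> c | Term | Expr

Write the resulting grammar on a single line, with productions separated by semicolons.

Expr -> d | Atom Term b | c a | c | a | Term b c; Term -> d | Atom Term b | c a; Atom -> d | Atom Term b | c a | c | a | Term b c

Unit pairs: Atom ⇒* {Expr, Term}; Expr ⇒* {Atom, Term}.
For each unit pair (A, B), copy every non-unit production of B to A, then drop all unit productions.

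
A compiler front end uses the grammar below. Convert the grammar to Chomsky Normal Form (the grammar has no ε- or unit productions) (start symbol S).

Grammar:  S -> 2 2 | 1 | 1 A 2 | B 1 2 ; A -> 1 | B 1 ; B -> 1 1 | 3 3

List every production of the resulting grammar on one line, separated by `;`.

Introduce a nonterminal for each terminal appearing in a rule of length ≥ 2: X1 → 2, X2 → 1, X3 → 3.
Binarize each right-hand side of length ≥ 3 by chaining fresh nonterminals (Y1, Y2, …): affected rules were S → X2 A X1; S → B X2 X1.

S -> X1 X1 | 1 | X2 Y1 | B Y2; A -> 1 | B X2; B -> X2 X2 | X3 X3; X1 -> 2; X2 -> 1; X3 -> 3; Y1 -> A X1; Y2 -> X2 X1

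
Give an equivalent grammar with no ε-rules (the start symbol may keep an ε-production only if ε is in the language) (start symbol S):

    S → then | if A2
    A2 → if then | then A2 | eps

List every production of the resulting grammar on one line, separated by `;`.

S → then | if A2 | if; A2 → if then | then A2 | then

Nullable set = {A2}.
ε ∉ L(G), so no ε-production is kept.
Add the nullable-subset variants: S → if A2 gives if A2 | if. A2 → then A2 gives then A2 | then.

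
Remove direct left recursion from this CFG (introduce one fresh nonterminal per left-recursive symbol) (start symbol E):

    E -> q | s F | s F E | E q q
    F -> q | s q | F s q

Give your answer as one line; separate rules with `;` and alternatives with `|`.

Left recursion appears on E, F.
For E: α = {q q}, β = {q, s F, s F E}. Rewrite as E → β E' and E' → α E' | ε.
For F: α = {s q}, β = {q, s q}. Rewrite as F → β F' and F' → α F' | ε.

E -> q E' | s F E' | s F E E'; F -> q F' | s q F'; E' -> q q E' | ε; F' -> s q F' | ε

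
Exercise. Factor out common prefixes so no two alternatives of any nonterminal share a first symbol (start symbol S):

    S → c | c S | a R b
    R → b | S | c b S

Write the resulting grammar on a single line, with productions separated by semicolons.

S has alternatives sharing prefix 'c': factor to S → c S' with S' → ε | S.

S → a R b | c S'; R → b | S | c b S; S' → eps | S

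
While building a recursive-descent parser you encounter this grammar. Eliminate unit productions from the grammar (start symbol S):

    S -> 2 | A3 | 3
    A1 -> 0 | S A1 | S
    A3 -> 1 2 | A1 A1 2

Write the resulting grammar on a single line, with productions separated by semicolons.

S -> 2 | 3 | 1 2 | A1 A1 2; A1 -> 0 | S A1 | 2 | 3 | 1 2 | A1 A1 2; A3 -> 1 2 | A1 A1 2

Unit pairs: A1 ⇒* {A3, S}; S ⇒* {A3}.
Replace each nonterminal's rules with the union of the non-unit rules of every nonterminal it unit-derives.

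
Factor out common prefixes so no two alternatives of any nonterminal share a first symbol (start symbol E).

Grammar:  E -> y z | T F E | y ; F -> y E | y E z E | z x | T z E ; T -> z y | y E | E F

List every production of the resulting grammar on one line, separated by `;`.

E -> T F E | y E'; F -> z x | T z E | y E F'; T -> z y | y E | E F; E' -> z | ε; F' -> ε | z E

E has alternatives sharing prefix 'y': factor to E → y E' with E' → z | ε.
F has alternatives sharing prefix 'y E': factor to F → y E F' with F' → ε | z E.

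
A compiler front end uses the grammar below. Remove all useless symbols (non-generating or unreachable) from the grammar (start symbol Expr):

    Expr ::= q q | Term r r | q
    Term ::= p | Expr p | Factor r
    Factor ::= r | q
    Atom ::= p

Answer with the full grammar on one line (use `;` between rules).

Generating nonterminals: {Atom, Expr, Factor, Term}.
Reachable from Expr after that: {Expr, Factor, Term}.
Removed useless symbols: {Atom} and every production mentioning them.

Expr ::= q q | Term r r | q; Term ::= p | Expr p | Factor r; Factor ::= r | q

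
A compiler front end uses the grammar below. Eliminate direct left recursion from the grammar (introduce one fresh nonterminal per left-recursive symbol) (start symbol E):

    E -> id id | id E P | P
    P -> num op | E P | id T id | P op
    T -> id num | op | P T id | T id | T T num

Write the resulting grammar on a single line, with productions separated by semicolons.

Directly left-recursive nonterminals: P, T.
For P: α = {op}, β = {num op, E P, id T id}. Rewrite as P → β P' and P' → α P' | ε.
For T: α = {id, T num}, β = {id num, op, P T id}. Rewrite as T → β T' and T' → α T' | ε.

E -> id id | id E P | P; P -> num op P' | E P P' | id T id P'; T -> id num T' | op T' | P T id T'; P' -> op P' | ε; T' -> id T' | T num T' | ε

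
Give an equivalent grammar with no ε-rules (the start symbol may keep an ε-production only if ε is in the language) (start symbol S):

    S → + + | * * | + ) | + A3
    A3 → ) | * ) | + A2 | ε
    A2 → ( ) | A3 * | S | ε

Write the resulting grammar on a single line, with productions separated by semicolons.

S → + + | * * | + ) | + A3 | +; A3 → ) | * ) | + A2 | +; A2 → ( ) | A3 * | * | S

The nullable symbols are {A2, A3}.
ε ∉ L(G), so no ε-production is kept.
Add the nullable-subset variants: S → + A3 gives + A3 | +. A3 → + A2 gives + A2 | +. A2 → A3 * gives A3 * | *.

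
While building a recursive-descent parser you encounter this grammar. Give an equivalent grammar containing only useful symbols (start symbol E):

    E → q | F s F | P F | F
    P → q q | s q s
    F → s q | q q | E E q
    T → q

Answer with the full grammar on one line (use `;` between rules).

E → q | F s F | P F | F; P → q q | s q s; F → s q | q q | E E q

Generating nonterminals: {E, F, P, T}.
Reachable from E after that: {E, F, P}.
Removed useless symbols: {T} and every production mentioning them.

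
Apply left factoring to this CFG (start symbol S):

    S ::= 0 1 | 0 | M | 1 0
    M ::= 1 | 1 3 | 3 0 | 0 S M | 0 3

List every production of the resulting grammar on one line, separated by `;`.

S ::= M | 1 0 | 0 S'; M ::= 3 0 | 1 M' | 0 M''; S' ::= 1 | ε; M' ::= ε | 3; M'' ::= S M | 3

S has alternatives sharing prefix '0': factor to S → 0 S' with S' → 1 | ε.
M has alternatives sharing prefix '1': factor to M → 1 M' with M' → ε | 3.
M has alternatives sharing prefix '0': factor to M → 0 M'' with M'' → S M | 3.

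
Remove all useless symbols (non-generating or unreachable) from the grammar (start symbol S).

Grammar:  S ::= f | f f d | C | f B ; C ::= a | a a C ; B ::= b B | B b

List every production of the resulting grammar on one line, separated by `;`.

Generating nonterminals: {C, S}.
Reachable from S after that: {C, S}.
Removed useless symbols: {B} and every production mentioning them.

S ::= f | f f d | C; C ::= a | a a C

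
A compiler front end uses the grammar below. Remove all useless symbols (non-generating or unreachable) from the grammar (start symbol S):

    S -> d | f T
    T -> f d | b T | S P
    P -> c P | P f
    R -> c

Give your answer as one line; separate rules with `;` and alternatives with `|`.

S -> d | f T; T -> f d | b T

Generating nonterminals: {R, S, T}.
Reachable from S after that: {S, T}.
Removed useless symbols: {P, R} and every production mentioning them.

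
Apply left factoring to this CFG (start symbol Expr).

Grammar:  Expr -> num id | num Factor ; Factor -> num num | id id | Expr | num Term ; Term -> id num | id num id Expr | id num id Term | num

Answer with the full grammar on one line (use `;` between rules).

Expr has alternatives sharing prefix 'num': factor to Expr → num Expr1 with Expr1 → id | Factor.
Factor has alternatives sharing prefix 'num': factor to Factor → num Factor1 with Factor1 → num | Term.
Term has alternatives sharing prefix 'id num': factor to Term → id num Term1 with Term1 → ε | id Expr | id Term.
Term1 has alternatives sharing prefix 'id': factor to Term1 → id Term11 with Term11 → Expr | Term.

Expr -> num Expr1; Factor -> id id | Expr | num Factor1; Term -> num | id num Term1; Expr1 -> id | Factor; Factor1 -> num | Term; Term1 -> ε | id Term11; Term11 -> Expr | Term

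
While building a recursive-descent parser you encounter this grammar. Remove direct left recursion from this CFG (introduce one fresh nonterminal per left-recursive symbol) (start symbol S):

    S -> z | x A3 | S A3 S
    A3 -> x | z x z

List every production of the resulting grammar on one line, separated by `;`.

S -> z S' | x A3 S'; A3 -> x | z x z; S' -> A3 S S' | ε

S is directly left-recursive.
For S: α = {A3 S}, β = {z, x A3}. Rewrite as S → β S' and S' → α S' | ε.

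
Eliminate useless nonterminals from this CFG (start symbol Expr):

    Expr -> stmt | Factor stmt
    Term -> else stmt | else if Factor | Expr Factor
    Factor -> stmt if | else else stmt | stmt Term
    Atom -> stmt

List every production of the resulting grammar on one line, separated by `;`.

Generating nonterminals: {Atom, Expr, Factor, Term}.
Reachable from Expr after that: {Expr, Factor, Term}.
Removed useless symbols: {Atom} and every production mentioning them.

Expr -> stmt | Factor stmt; Term -> else stmt | else if Factor | Expr Factor; Factor -> stmt if | else else stmt | stmt Term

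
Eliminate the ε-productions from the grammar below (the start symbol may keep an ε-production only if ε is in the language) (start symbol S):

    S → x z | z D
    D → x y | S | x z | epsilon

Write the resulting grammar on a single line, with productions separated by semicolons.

Nullable set = {D}.
ε ∉ L(G), so no ε-production is kept.
Add the nullable-subset variants: S → z D gives z D | z.

S → x z | z D | z; D → x y | S | x z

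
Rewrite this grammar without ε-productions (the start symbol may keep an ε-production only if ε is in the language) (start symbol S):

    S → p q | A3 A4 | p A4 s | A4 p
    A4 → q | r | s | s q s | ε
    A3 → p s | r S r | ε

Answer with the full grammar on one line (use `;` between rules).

Nullable set = {A3, A4, S}.
ε ∈ L(G) since S is nullable, so keep S → ε.
Add the nullable-subset variants: S → A3 A4 gives A3 A4 | A3 | A4. S → p A4 s gives p A4 s | p s. S → A4 p gives A4 p | p. A3 → r S r gives r S r | r r.

S → p q | A3 A4 | A3 | A4 | p A4 s | p s | A4 p | p | ε; A4 → q | r | s | s q s; A3 → p s | r S r | r r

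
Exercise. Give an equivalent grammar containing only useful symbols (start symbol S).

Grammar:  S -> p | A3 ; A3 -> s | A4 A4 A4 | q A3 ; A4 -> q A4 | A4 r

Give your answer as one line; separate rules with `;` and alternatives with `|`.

S -> p | A3; A3 -> s | q A3

Generating nonterminals: {A3, S}.
Reachable from S after that: {A3, S}.
Removed useless symbols: {A4} and every production mentioning them.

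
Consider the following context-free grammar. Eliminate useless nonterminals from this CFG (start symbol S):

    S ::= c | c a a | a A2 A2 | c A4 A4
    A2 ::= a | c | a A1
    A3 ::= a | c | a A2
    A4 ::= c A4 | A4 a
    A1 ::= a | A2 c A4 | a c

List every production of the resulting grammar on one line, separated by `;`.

Generating nonterminals: {A1, A2, A3, S}.
Reachable from S after that: {A1, A2, S}.
Removed useless symbols: {A3, A4} and every production mentioning them.

S ::= c | c a a | a A2 A2; A2 ::= a | c | a A1; A1 ::= a | a c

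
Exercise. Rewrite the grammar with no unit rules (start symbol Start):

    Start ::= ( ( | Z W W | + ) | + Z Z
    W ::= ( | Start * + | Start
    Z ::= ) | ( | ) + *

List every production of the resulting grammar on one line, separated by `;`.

Start ::= ( ( | Z W W | + ) | + Z Z; W ::= ( ( | Z W W | + ) | + Z Z | ( | Start * +; Z ::= ) | ( | ) + *

Unit pairs: W ⇒* {Start}.
For every A with A ⇒* B via unit rules, add B's non-unit alternatives to A; then delete every rule of the form X → Y.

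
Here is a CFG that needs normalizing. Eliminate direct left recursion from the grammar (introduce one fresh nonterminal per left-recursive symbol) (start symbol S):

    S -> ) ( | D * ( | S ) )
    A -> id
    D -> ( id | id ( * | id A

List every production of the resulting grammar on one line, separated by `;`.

S -> ) ( S' | D * ( S'; A -> id; D -> ( id | id ( * | id A; S' -> ) ) S' | ε

Directly left-recursive nonterminal: S.
For S: α = {) )}, β = {) (, D * (}. Rewrite as S → β S' and S' → α S' | ε.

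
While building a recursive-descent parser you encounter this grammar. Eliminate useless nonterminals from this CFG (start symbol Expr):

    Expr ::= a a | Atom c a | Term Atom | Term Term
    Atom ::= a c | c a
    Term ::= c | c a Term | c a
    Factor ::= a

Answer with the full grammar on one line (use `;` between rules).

Expr ::= a a | Atom c a | Term Atom | Term Term; Atom ::= a c | c a; Term ::= c | c a Term | c a

Generating nonterminals: {Atom, Expr, Factor, Term}.
Reachable from Expr after that: {Atom, Expr, Term}.
Removed useless symbols: {Factor} and every production mentioning them.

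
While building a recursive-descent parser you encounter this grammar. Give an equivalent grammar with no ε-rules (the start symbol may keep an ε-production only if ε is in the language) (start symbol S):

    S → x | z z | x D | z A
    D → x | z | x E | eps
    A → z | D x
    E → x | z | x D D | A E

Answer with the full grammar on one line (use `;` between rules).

Nullable set = {D}.
ε ∉ L(G), so no ε-production is kept.
For each production, add variants omitting each subset of nullable occurrences: A → D x gives D x | x. E → x D D gives x D D | x D.

S → x | z z | x D | z A; D → x | z | x E; A → z | D x | x; E → x | z | x D D | x D | A E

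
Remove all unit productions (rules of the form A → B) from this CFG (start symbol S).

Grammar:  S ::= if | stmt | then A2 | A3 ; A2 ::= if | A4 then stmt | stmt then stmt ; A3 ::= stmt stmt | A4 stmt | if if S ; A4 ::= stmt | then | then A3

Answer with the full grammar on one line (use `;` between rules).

S ::= if | stmt | then A2 | stmt stmt | A4 stmt | if if S; A2 ::= if | A4 then stmt | stmt then stmt; A3 ::= stmt stmt | A4 stmt | if if S; A4 ::= stmt | then | then A3

Unit pairs: S ⇒* {A3}.
For every A with A ⇒* B via unit rules, add B's non-unit alternatives to A; then delete every rule of the form X → Y.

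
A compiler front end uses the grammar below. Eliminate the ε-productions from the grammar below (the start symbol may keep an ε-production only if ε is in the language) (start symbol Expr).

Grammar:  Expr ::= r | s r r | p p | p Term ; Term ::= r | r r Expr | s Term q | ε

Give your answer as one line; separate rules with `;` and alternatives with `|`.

Expr ::= r | s r r | p p | p Term | p; Term ::= r | r r Expr | s Term q | s q

Nullable set = {Term}.
ε ∉ L(G), so no ε-production is kept.
Expand every rule over subsets of its nullable positions: Expr → p Term gives p Term | p. Term → s Term q gives s Term q | s q.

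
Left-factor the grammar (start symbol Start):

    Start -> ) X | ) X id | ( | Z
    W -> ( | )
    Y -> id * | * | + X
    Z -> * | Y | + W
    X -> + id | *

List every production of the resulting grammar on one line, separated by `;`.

Start -> ( | Z | ) X Start1; W -> ( | ); Y -> id * | * | + X; Z -> * | Y | + W; X -> + id | *; Start1 -> epsilon | id

Start has alternatives sharing prefix ') X': factor to Start → ) X Start1 with Start1 → ε | id.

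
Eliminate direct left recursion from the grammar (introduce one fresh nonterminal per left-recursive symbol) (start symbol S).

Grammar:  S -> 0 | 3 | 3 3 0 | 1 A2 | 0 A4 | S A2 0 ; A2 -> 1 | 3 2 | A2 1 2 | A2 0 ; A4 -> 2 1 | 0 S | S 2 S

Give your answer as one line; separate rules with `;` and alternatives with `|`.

S, A2 are directly left-recursive.
For S: α = {A2 0}, β = {0, 3, 3 3 0, 1 A2, 0 A4}. Rewrite as S → β S' and S' → α S' | ε.
For A2: α = {1 2, 0}, β = {1, 3 2}. Rewrite as A2 → β A2' and A2' → α A2' | ε.

S -> 0 S' | 3 S' | 3 3 0 S' | 1 A2 S' | 0 A4 S'; A2 -> 1 A2' | 3 2 A2'; A4 -> 2 1 | 0 S | S 2 S; S' -> A2 0 S' | ε; A2' -> 1 2 A2' | 0 A2' | ε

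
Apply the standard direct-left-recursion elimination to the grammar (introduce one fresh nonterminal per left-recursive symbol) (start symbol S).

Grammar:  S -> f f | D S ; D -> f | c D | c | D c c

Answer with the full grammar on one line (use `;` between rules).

S -> f f | D S; D -> f D' | c D D' | c D'; D' -> c c D' | eps

D is directly left-recursive.
For D: α = {c c}, β = {f, c D, c}. Rewrite as D → β D' and D' → α D' | ε.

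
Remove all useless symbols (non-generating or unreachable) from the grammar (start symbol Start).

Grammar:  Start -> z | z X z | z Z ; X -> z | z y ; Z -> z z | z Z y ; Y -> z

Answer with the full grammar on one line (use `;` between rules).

Generating nonterminals: {Start, X, Y, Z}.
Reachable from Start after that: {Start, X, Z}.
Removed useless symbols: {Y} and every production mentioning them.

Start -> z | z X z | z Z; X -> z | z y; Z -> z z | z Z y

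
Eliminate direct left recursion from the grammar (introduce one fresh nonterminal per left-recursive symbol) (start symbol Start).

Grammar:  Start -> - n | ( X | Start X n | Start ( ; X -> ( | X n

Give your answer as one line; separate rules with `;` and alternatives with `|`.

Start -> - n Start1 | ( X Start1; X -> ( X1; Start1 -> X n Start1 | ( Start1 | ε; X1 -> n X1 | ε

Start, X are directly left-recursive.
For Start: α = {X n, (}, β = {- n, ( X}. Rewrite as Start → β Start1 and Start1 → α Start1 | ε.
For X: α = {n}, β = {(}. Rewrite as X → β X1 and X1 → α X1 | ε.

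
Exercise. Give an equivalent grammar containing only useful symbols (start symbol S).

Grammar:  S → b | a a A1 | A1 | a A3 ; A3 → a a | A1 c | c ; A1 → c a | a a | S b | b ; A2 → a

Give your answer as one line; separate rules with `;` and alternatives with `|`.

S → b | a a A1 | A1 | a A3; A3 → a a | A1 c | c; A1 → c a | a a | S b | b

Generating nonterminals: {A1, A2, A3, S}.
Reachable from S after that: {A1, A3, S}.
Removed useless symbols: {A2} and every production mentioning them.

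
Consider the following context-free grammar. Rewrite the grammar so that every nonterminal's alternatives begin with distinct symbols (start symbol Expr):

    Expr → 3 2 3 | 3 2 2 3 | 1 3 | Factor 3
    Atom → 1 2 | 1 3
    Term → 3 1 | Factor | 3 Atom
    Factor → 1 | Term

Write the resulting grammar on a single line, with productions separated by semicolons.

Expr → 1 3 | Factor 3 | 3 2 Expr1; Atom → 1 Atom1; Term → Factor | 3 Term1; Factor → 1 | Term; Expr1 → 3 | 2 3; Atom1 → 2 | 3; Term1 → 1 | Atom

Expr has alternatives sharing prefix '3 2': factor to Expr → 3 2 Expr1 with Expr1 → 3 | 2 3.
Atom has alternatives sharing prefix '1': factor to Atom → 1 Atom1 with Atom1 → 2 | 3.
Term has alternatives sharing prefix '3': factor to Term → 3 Term1 with Term1 → 1 | Atom.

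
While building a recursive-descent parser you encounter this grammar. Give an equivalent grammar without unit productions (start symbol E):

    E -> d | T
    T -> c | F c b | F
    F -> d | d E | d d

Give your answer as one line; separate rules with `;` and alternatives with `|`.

Unit pairs: E ⇒* {F, T}; T ⇒* {F}.
For every A with A ⇒* B via unit rules, add B's non-unit alternatives to A; then delete every rule of the form X → Y.

E -> d | d E | d d | c | F c b; T -> d | d E | d d | c | F c b; F -> d | d E | d d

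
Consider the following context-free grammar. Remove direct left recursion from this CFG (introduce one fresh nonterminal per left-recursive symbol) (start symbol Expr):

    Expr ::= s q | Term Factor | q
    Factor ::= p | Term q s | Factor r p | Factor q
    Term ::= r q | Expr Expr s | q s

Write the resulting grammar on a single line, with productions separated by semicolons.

Left recursion appears on Factor.
For Factor: α = {r p, q}, β = {p, Term q s}. Rewrite as Factor → β Factor1 and Factor1 → α Factor1 | ε.

Expr ::= s q | Term Factor | q; Factor ::= p Factor1 | Term q s Factor1; Term ::= r q | Expr Expr s | q s; Factor1 ::= r p Factor1 | q Factor1 | ε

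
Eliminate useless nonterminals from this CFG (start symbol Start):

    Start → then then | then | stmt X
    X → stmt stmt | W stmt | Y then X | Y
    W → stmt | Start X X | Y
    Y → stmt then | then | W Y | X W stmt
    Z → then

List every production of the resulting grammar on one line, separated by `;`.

Generating nonterminals: {Start, W, X, Y, Z}.
Reachable from Start after that: {Start, W, X, Y}.
Removed useless symbols: {Z} and every production mentioning them.

Start → then then | then | stmt X; X → stmt stmt | W stmt | Y then X | Y; W → stmt | Start X X | Y; Y → stmt then | then | W Y | X W stmt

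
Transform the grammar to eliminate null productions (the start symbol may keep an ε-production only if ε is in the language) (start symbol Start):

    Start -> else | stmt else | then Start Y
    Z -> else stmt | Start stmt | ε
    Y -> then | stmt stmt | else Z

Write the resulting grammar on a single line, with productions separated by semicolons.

Start -> else | stmt else | then Start Y; Z -> else stmt | Start stmt; Y -> then | stmt stmt | else Z | else

Nullable set = {Z}.
ε ∉ L(G), so no ε-production is kept.
Expand every rule over subsets of its nullable positions: Y → else Z gives else Z | else.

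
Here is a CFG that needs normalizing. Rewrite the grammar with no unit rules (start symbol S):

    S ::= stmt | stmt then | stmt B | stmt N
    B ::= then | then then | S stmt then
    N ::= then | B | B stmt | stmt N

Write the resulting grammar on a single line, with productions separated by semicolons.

Unit pairs: N ⇒* {B}.
For each unit pair (A, B), copy every non-unit production of B to A, then drop all unit productions.

S ::= stmt | stmt then | stmt B | stmt N; B ::= then | then then | S stmt then; N ::= then | then then | S stmt then | B stmt | stmt N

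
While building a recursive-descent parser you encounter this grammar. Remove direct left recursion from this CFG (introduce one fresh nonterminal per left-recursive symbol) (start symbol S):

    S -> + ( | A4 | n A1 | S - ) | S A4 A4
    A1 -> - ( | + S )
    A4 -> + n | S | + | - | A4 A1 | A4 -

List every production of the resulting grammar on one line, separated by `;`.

Left recursion appears on S, A4.
For S: α = {- ), A4 A4}, β = {+ (, A4, n A1}. Rewrite as S → β S' and S' → α S' | ε.
For A4: α = {A1, -}, β = {+ n, S, +, -}. Rewrite as A4 → β A4' and A4' → α A4' | ε.

S -> + ( S' | A4 S' | n A1 S'; A1 -> - ( | + S ); A4 -> + n A4' | S A4' | + A4' | - A4'; S' -> - ) S' | A4 A4 S' | ε; A4' -> A1 A4' | - A4' | ε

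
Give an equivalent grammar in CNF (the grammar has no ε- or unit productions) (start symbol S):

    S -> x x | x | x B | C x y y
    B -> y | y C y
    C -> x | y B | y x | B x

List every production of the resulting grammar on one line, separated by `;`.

S -> X1 X1 | x | X1 B | C Y1; B -> y | X2 Y3; C -> x | X2 B | X2 X1 | B X1; X1 -> x; X2 -> y; Y1 -> X1 Y2; Y2 -> X2 X2; Y3 -> C X2

Introduce a nonterminal for each terminal appearing in a rule of length ≥ 2: X1 → x, X2 → y.
Binarize each right-hand side of length ≥ 3 by chaining fresh nonterminals (Y1, Y2, …): affected rules were S → C X1 X2 X2; B → X2 C X2.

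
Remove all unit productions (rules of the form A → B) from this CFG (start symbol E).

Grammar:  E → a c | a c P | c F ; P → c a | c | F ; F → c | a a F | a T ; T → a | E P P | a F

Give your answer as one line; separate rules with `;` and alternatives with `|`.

E → a c | a c P | c F; P → c | a a F | a T | c a; F → c | a a F | a T; T → a | E P P | a F

Unit pairs: P ⇒* {F}.
For each unit pair (A, B), copy every non-unit production of B to A, then drop all unit productions.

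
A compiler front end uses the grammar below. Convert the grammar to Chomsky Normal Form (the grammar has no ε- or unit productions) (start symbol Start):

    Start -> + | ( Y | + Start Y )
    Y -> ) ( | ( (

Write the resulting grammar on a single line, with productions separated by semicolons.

Start -> + | X1 Y | X2 Y1; Y -> X3 X1 | X1 X1; X1 -> (; X2 -> +; X3 -> ); Y1 -> Start Y2; Y2 -> Y X3

Introduce a nonterminal for each terminal appearing in a rule of length ≥ 2: X1 → (, X2 → +, X3 → ).
Binarize each right-hand side of length ≥ 3 by chaining fresh nonterminals (Y1, Y2, …): affected rules were Start → X2 Start Y X3.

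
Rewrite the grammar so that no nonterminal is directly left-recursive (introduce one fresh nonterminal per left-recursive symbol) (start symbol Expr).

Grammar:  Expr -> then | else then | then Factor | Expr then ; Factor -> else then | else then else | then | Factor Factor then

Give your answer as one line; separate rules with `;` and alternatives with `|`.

Directly left-recursive nonterminals: Expr, Factor.
For Expr: α = {then}, β = {then, else then, then Factor}. Rewrite as Expr → β Expr1 and Expr1 → α Expr1 | ε.
For Factor: α = {Factor then}, β = {else then, else then else, then}. Rewrite as Factor → β Factor1 and Factor1 → α Factor1 | ε.

Expr -> then Expr1 | else then Expr1 | then Factor Expr1; Factor -> else then Factor1 | else then else Factor1 | then Factor1; Expr1 -> then Expr1 | epsilon; Factor1 -> Factor then Factor1 | epsilon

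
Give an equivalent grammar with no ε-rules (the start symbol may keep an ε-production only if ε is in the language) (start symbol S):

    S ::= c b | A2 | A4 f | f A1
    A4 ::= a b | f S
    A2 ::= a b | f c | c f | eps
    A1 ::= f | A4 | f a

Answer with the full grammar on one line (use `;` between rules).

S ::= c b | A2 | A4 f | f A1 | ε; A4 ::= a b | f S | f; A2 ::= a b | f c | c f; A1 ::= f | A4 | f a

Nullable set = {A2, S}.
ε ∈ L(G) since S is nullable, so keep S → ε.
For each production, add variants omitting each subset of nullable occurrences: A4 → f S gives f S | f.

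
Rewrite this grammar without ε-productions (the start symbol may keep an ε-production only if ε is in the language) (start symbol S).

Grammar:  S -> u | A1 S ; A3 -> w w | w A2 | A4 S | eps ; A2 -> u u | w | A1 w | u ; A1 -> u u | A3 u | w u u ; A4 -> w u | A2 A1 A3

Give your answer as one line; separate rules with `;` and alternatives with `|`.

The nullable symbols are {A3}.
ε ∉ L(G), so no ε-production is kept.
Add the nullable-subset variants: A1 → A3 u gives A3 u | u. A4 → A2 A1 A3 gives A2 A1 A3 | A2 A1.

S -> u | A1 S; A3 -> w w | w A2 | A4 S; A2 -> u u | w | A1 w | u; A1 -> u u | A3 u | u | w u u; A4 -> w u | A2 A1 A3 | A2 A1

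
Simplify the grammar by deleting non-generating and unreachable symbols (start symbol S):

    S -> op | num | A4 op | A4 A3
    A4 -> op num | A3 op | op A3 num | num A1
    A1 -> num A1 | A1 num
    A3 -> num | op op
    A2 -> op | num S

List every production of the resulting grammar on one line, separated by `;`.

Generating nonterminals: {A2, A3, A4, S}.
Reachable from S after that: {A3, A4, S}.
Removed useless symbols: {A1, A2} and every production mentioning them.

S -> op | num | A4 op | A4 A3; A4 -> op num | A3 op | op A3 num; A3 -> num | op op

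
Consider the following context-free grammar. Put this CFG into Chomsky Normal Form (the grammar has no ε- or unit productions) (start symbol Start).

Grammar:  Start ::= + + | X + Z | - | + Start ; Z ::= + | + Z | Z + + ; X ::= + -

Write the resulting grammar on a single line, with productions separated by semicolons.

Introduce a nonterminal for each terminal appearing in a rule of length ≥ 2: X1 → +, X2 → -.
Binarize each right-hand side of length ≥ 3 by chaining fresh nonterminals (Y1, Y2, …): affected rules were Start → X X1 Z; Z → Z X1 X1.

Start ::= X1 X1 | X Y1 | - | X1 Start; Z ::= + | X1 Z | Z Y2; X ::= X1 X2; X1 ::= +; X2 ::= -; Y1 ::= X1 Z; Y2 ::= X1 X1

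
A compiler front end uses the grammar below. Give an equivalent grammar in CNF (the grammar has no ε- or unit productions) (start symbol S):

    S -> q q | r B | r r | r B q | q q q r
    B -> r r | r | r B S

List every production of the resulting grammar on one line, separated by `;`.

Introduce a nonterminal for each terminal appearing in a rule of length ≥ 2: X1 → q, X2 → r.
Binarize each right-hand side of length ≥ 3 by chaining fresh nonterminals (Y1, Y2, …): affected rules were S → X2 B X1; S → X1 X1 X1 X2; B → X2 B S.

S -> X1 X1 | X2 B | X2 X2 | X2 Y1 | X1 Y2; B -> X2 X2 | r | X2 Y4; X1 -> q; X2 -> r; Y1 -> B X1; Y2 -> X1 Y3; Y3 -> X1 X2; Y4 -> B S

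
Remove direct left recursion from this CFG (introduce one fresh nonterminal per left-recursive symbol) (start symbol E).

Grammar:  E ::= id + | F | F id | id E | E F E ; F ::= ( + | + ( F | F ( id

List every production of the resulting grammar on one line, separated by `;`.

E, F are directly left-recursive.
For E: α = {F E}, β = {id +, F, F id, id E}. Rewrite as E → β E' and E' → α E' | ε.
For F: α = {( id}, β = {( +, + ( F}. Rewrite as F → β F' and F' → α F' | ε.

E ::= id + E' | F E' | F id E' | id E E'; F ::= ( + F' | + ( F F'; E' ::= F E E' | epsilon; F' ::= ( id F' | epsilon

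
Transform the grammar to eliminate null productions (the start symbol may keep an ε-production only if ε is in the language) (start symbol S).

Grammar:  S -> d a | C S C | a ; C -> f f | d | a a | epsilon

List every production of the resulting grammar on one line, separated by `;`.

The nullable symbols are {C}.
ε ∉ L(G), so no ε-production is kept.
For each production, add variants omitting each subset of nullable occurrences: S → C S C gives C S C | C S | S C.

S -> d a | C S C | C S | S C | a; C -> f f | d | a a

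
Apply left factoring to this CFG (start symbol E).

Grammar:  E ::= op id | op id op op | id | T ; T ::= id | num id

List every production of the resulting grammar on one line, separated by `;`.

E has alternatives sharing prefix 'op id': factor to E → op id E' with E' → ε | op op.

E ::= id | T | op id E'; T ::= id | num id; E' ::= ε | op op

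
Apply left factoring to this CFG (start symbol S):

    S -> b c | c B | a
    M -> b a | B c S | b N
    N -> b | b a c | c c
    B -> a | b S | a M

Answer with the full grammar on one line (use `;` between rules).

M has alternatives sharing prefix 'b': factor to M → b M' with M' → a | N.
N has alternatives sharing prefix 'b': factor to N → b N' with N' → ε | a c.
B has alternatives sharing prefix 'a': factor to B → a B' with B' → ε | M.

S -> b c | c B | a; M -> B c S | b M'; N -> c c | b N'; B -> b S | a B'; M' -> a | N; N' -> ε | a c; B' -> ε | M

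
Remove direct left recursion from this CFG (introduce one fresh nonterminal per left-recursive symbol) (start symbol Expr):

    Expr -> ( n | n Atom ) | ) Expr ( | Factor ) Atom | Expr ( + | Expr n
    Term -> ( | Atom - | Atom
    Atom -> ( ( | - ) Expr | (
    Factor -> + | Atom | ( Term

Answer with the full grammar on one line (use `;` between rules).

Expr -> ( n Expr1 | n Atom ) Expr1 | ) Expr ( Expr1 | Factor ) Atom Expr1; Term -> ( | Atom - | Atom; Atom -> ( ( | - ) Expr | (; Factor -> + | Atom | ( Term; Expr1 -> ( + Expr1 | n Expr1 | ε

Expr is directly left-recursive.
For Expr: α = {( +, n}, β = {( n, n Atom ), ) Expr (, Factor ) Atom}. Rewrite as Expr → β Expr1 and Expr1 → α Expr1 | ε.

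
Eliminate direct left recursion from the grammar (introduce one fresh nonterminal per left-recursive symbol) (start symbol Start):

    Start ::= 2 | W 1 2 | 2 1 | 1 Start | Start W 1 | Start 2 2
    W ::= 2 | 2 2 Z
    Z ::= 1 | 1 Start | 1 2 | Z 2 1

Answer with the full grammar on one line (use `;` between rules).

Directly left-recursive nonterminals: Start, Z.
For Start: α = {W 1, 2 2}, β = {2, W 1 2, 2 1, 1 Start}. Rewrite as Start → β Start1 and Start1 → α Start1 | ε.
For Z: α = {2 1}, β = {1, 1 Start, 1 2}. Rewrite as Z → β Z1 and Z1 → α Z1 | ε.

Start ::= 2 Start1 | W 1 2 Start1 | 2 1 Start1 | 1 Start Start1; W ::= 2 | 2 2 Z; Z ::= 1 Z1 | 1 Start Z1 | 1 2 Z1; Start1 ::= W 1 Start1 | 2 2 Start1 | ε; Z1 ::= 2 1 Z1 | ε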